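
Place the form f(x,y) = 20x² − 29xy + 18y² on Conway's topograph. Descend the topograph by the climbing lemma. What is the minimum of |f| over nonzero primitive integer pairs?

translate: b→11 (≡-29 mod 40), so (20,-29,18)→(20,11,9)
flip: (20,11,9)→(9,-11,20)
translate: b→7 (≡-11 mod 18), so (9,-11,20)→(9,7,18)
reduced (well bottom): (9,7,18) with a≤c, −a<b≤a
well minimum = a = 9

9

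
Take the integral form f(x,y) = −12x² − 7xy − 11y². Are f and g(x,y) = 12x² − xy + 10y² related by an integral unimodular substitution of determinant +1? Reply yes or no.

D₁ = -479, D₂ = -479
f is negative-definite; reduce −f:
−f: flip: (12,7,11)→(11,-7,12)
−f: reduced (well bottom): (11,-7,12) with a≤c, −a<b≤a
flip sign back: reduced form of f is (-11,7,-12)
g: flip: (12,-1,10)→(10,1,12)
g: reduced (well bottom): (10,1,12) with a≤c, −a<b≤a
reduced forms (-11, 7, -12) vs (10, 1, 12) ⇒ inequivalent

no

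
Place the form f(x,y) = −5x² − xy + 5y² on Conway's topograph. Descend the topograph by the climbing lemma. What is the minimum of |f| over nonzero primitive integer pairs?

descent: ρ → (5,1,-5)  [lands on river]
river: ρ → (-5,9,1)
river: ρ → (1,9,-5)
river: ρ → (-5,1,5)
river: ρ → (5,9,-1)
river: ρ → (-1,9,5)
closes: descent 1, river 6
min |a| on river = 1

1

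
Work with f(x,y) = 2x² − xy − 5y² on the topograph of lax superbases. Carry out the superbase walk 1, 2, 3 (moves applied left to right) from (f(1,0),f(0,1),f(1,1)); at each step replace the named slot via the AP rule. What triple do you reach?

start (2,-5,-4) = (f(1,0),f(0,1),f(1,1))
replace slot 1: 2·((-5)+(-4)) − 2 = -20 → (-20,-5,-4)
replace slot 2: 2·((-20)+(-4)) − (-5) = -43 → (-20,-43,-4)
replace slot 3: 2·((-20)+(-43)) − (-4) = -122 → (-20,-43,-122)

-20,-43,-122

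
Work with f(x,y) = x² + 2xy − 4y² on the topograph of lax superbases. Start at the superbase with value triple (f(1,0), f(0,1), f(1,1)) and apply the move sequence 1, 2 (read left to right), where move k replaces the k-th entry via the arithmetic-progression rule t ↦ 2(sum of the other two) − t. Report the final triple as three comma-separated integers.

start (1,-4,-1) = (f(1,0),f(0,1),f(1,1))
replace slot 1: 2·((-4)+(-1)) − 1 = -11 → (-11,-4,-1)
replace slot 2: 2·((-11)+(-1)) − (-4) = -20 → (-11,-20,-1)

-11,-20,-1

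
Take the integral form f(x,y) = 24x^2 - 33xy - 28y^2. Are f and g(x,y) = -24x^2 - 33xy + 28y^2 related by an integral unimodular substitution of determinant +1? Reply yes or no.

D₁ = 3777, D₂ = 3777
river cycle of f (length 52): (-28, 33, 24), (24, 15, -37), (-37, 59, 2), (2, 61, -7), (-7, 51, 42), (42, 33, -16), (-16, 31, 44), (44, 57, -3), (-3, 57, 44), (44, 31, -16), … (42 more)
river cycle of g (length 52): (28, 33, -24), (-24, 15, 37), (37, 59, -2), (-2, 61, 7), (7, 51, -42), (-42, 33, 16), (16, 31, -44), (-44, 57, 3), (3, 57, -44), (-44, 31, 16), … (42 more)
cycles differ ⇒ inequivalent

no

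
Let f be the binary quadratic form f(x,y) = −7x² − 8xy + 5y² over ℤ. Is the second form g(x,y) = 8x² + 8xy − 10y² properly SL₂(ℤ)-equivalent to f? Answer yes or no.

D₁ = 204, D₂ = 384
discriminants differ ⇒ not SL₂(ℤ)-equivalent

no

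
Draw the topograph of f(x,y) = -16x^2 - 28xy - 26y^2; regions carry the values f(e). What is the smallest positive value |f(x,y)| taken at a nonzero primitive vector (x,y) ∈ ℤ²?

translate: b→-4 (≡28 mod 32), so (16,28,26)→(16,-4,14)
flip: (16,-4,14)→(14,4,16)
reduced (well bottom): (14,4,16) with a≤c, −a<b≤a
well minimum |f| = |-14| = 14 (negative-definite)

14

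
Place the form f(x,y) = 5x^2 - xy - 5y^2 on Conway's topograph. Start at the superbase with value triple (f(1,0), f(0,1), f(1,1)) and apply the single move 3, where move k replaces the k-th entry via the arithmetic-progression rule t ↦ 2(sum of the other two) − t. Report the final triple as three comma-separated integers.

start (5,-5,-1) = (f(1,0),f(0,1),f(1,1))
replace slot 3: 2·(5+(-5)) − (-1) = 1 → (5,-5,1)

5,-5,1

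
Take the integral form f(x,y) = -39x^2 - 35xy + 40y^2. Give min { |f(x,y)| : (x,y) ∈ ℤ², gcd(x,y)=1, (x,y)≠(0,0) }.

descent: ρ → (40,35,-39)  [lands on river]
river: ρ → (-39,43,36)
river: ρ → (36,29,-46)
river: ρ → (-46,63,19)
river: ρ → (19,51,-64)
river: ρ → (-64,77,6)
river: ρ → (6,79,-51)
river: ρ → (-51,23,34)
river: ρ → (34,45,-40)
river: ρ → (-40,35,39)
river: ρ → (39,43,-36)
river: ρ → (-36,29,46)
river: ρ → (46,63,-19)
river: ρ → (-19,51,64)
river: ρ → (64,77,-6)
river: ρ → (-6,79,51)
river: ρ → (51,23,-34)
river: ρ → (-34,45,40)
closes: descent 1, river 18
min |a| on river = 6

6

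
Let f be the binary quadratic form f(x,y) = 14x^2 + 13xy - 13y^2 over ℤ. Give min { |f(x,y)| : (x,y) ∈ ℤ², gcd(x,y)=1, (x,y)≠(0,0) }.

river: ρ → (-13,13,14)
river: ρ → (14,15,-12)
river: ρ → (-12,9,17)
river: ρ → (17,25,-4)
river: ρ → (-4,23,23)
river: ρ → (23,23,-4)
river: ρ → (-4,25,17)
river: ρ → (17,9,-12)
river: ρ → (-12,15,14)
river: ρ → (14,13,-13)
closes: descent 0, river 10
min |a| on river = 4

4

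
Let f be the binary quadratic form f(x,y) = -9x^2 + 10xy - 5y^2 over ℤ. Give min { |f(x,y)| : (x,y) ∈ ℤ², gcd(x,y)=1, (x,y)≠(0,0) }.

translate: b→8 (≡-10 mod 18), so (9,-10,5)→(9,8,4)
flip: (9,8,4)→(4,-8,9)
translate: b→0 (≡-8 mod 8), so (4,-8,9)→(4,0,5)
reduced (well bottom): (4,0,5) with a≤c, −a<b≤a
well minimum |f| = |-4| = 4 (negative-definite)

4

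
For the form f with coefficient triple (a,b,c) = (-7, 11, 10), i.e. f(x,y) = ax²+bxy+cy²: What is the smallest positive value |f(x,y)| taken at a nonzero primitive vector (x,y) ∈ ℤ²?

river: ρ → (10,9,-8)
river: ρ → (-8,7,11)
river: ρ → (11,15,-4)
river: ρ → (-4,17,7)
river: ρ → (7,11,-10)
river: ρ → (-10,9,8)
river: ρ → (8,7,-11)
river: ρ → (-11,15,4)
river: ρ → (4,17,-7)
river: ρ → (-7,11,10)
closes: descent 0, river 10
min |a| on river = 4

4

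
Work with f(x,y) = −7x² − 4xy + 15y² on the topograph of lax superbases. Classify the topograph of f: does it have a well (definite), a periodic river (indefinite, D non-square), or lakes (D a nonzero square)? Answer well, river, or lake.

D = b²−4ac = (-4)² − 4·(-7)·15 = 436
D > 0 non-square ⇒ indefinite ⇒ periodic river

river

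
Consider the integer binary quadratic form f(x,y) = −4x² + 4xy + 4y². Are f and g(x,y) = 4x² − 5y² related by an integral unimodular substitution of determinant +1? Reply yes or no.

D₁ = 80, D₂ = 80
river cycle of f (length 2): (4, 4, -4), (-4, 4, 4)
river cycle of g (length 2): (4, 8, -1), (-1, 8, 4)
cycles differ ⇒ inequivalent

no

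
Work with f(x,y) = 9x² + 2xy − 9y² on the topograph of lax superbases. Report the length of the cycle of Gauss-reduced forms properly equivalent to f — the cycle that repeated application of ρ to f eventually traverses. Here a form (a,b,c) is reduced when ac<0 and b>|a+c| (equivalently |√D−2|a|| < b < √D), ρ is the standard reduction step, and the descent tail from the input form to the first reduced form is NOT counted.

D = 328, ⌊√D⌋ = 18
river: ρ → (-9,16,2)
river: ρ → (2,16,-9)
river: ρ → (-9,2,9)
river: ρ → (9,16,-2)
river: ρ → (-2,16,9)
river: ρ → (9,2,-9)
ρ-cycle length = 6 (tail of 0 descent steps not counted)

6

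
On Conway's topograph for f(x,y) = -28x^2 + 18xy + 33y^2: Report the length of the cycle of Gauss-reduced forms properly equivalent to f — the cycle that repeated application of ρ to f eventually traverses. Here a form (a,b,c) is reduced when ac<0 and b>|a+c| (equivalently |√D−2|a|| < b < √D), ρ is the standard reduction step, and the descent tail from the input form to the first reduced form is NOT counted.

D = 4020, ⌊√D⌋ = 63
river: ρ → (33,48,-13)
river: ρ → (-13,56,17)
river: ρ → (17,46,-28)
river: ρ → (-28,10,35)
river: ρ → (35,60,-3)
river: ρ → (-3,60,35)
river: ρ → (35,10,-28)
river: ρ → (-28,46,17)
river: ρ → (17,56,-13)
river: ρ → (-13,48,33)
river: ρ → (33,18,-28)
river: ρ → (-28,38,23)
river: ρ → (23,54,-12)
river: ρ → (-12,42,47)
river: ρ → (47,52,-7)
river: ρ → (-7,60,15)
river: ρ → (15,60,-7)
river: ρ → (-7,52,47)
river: ρ → (47,42,-12)
river: ρ → (-12,54,23)
river: ρ → (23,38,-28)
river: ρ → (-28,18,33)
ρ-cycle length = 22 (tail of 0 descent steps not counted)

22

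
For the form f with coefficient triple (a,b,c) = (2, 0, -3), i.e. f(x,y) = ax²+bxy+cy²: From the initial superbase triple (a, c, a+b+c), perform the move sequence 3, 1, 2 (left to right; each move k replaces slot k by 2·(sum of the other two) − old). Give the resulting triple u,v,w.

start (2,-3,-1) = (f(1,0),f(0,1),f(1,1))
replace slot 3: 2·(2+(-3)) − (-1) = -1 → (2,-3,-1)
replace slot 1: 2·((-3)+(-1)) − 2 = -10 → (-10,-3,-1)
replace slot 2: 2·((-10)+(-1)) − (-3) = -19 → (-10,-19,-1)

-10,-19,-1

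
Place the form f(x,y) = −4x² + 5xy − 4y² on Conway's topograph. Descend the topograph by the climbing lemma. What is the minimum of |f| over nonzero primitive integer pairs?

translate: b→3 (≡-5 mod 8), so (4,-5,4)→(4,3,3)
flip: (4,3,3)→(3,-3,4)
translate: b→3 (≡-3 mod 6), so (3,-3,4)→(3,3,4)
reduced (well bottom): (3,3,4) with a≤c, −a<b≤a
well minimum |f| = |-3| = 3 (negative-definite)

3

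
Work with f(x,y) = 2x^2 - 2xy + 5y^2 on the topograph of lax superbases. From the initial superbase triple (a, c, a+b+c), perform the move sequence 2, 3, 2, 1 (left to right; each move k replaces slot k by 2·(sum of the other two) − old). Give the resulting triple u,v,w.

start (2,5,5) = (f(1,0),f(0,1),f(1,1))
replace slot 2: 2·(2+5) − 5 = 9 → (2,9,5)
replace slot 3: 2·(2+9) − 5 = 17 → (2,9,17)
replace slot 2: 2·(2+17) − 9 = 29 → (2,29,17)
replace slot 1: 2·(29+17) − 2 = 90 → (90,29,17)

90,29,17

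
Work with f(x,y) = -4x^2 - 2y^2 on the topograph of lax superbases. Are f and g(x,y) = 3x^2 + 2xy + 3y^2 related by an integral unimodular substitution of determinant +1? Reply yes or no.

D₁ = -32, D₂ = -32
f is negative-definite; reduce −f:
−f: flip: (4,0,2)→(2,0,4)
−f: reduced (well bottom): (2,0,4) with a≤c, −a<b≤a
flip sign back: reduced form of f is (-2,0,-4)
g: reduced (well bottom): (3,2,3) with a≤c, −a<b≤a
reduced forms (-2, 0, -4) vs (3, 2, 3) ⇒ inequivalent

no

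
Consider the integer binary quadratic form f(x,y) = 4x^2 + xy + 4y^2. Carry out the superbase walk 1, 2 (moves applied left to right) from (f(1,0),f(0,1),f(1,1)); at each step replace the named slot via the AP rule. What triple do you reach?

start (4,4,9) = (f(1,0),f(0,1),f(1,1))
replace slot 1: 2·(4+9) − 4 = 22 → (22,4,9)
replace slot 2: 2·(22+9) − 4 = 58 → (22,58,9)

22,58,9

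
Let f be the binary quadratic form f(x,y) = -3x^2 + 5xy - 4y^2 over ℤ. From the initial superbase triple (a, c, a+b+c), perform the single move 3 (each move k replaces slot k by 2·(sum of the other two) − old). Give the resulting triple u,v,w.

start (-3,-4,-2) = (f(1,0),f(0,1),f(1,1))
replace slot 3: 2·((-3)+(-4)) − (-2) = -12 → (-3,-4,-12)

-3,-4,-12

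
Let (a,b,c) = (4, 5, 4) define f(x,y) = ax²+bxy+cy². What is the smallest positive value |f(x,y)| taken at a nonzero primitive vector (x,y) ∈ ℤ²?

translate: b→-3 (≡5 mod 8), so (4,5,4)→(4,-3,3)
flip: (4,-3,3)→(3,3,4)
reduced (well bottom): (3,3,4) with a≤c, −a<b≤a
well minimum = a = 3

3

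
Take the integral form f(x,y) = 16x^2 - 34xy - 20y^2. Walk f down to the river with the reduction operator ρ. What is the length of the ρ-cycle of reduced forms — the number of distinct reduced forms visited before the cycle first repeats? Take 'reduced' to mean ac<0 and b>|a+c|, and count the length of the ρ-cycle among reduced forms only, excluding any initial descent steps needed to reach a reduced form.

D = 2436, ⌊√D⌋ = 49
descent: ρ → (-20,34,16)  [lands on river]
river: ρ → (16,30,-24)
river: ρ → (-24,18,22)
river: ρ → (22,26,-20)
river: ρ → (-20,14,28)
river: ρ → (28,42,-6)
river: ρ → (-6,42,28)
river: ρ → (28,14,-20)
river: ρ → (-20,26,22)
river: ρ → (22,18,-24)
river: ρ → (-24,30,16)
river: ρ → (16,34,-20)
river: ρ → (-20,46,4)
river: ρ → (4,42,-42)
river: ρ → (-42,42,4)
river: ρ → (4,46,-20)
ρ-cycle length = 16 (tail of 1 descent step not counted)

16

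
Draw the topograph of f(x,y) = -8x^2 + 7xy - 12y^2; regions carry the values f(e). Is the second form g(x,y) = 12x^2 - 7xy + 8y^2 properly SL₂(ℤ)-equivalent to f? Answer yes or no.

D₁ = -335, D₂ = -335
f is negative-definite; reduce −f:
−f: reduced (well bottom): (8,-7,12) with a≤c, −a<b≤a
flip sign back: reduced form of f is (-8,7,-12)
g: flip: (12,-7,8)→(8,7,12)
g: reduced (well bottom): (8,7,12) with a≤c, −a<b≤a
reduced forms (-8, 7, -12) vs (8, 7, 12) ⇒ inequivalent

no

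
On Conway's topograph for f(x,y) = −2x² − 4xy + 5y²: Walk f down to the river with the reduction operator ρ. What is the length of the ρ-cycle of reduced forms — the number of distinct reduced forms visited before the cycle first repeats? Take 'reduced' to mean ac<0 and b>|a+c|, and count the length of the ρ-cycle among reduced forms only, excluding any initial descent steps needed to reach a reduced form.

D = 56, ⌊√D⌋ = 7
descent: ρ → (5,4,-2)  [lands on river]
river: ρ → (-2,4,5)
river: ρ → (5,6,-1)
river: ρ → (-1,6,5)
ρ-cycle length = 4 (tail of 1 descent step not counted)

4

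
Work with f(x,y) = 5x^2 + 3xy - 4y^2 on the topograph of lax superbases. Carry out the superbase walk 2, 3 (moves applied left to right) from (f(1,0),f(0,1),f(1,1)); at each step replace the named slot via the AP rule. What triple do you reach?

start (5,-4,4) = (f(1,0),f(0,1),f(1,1))
replace slot 2: 2·(5+4) − (-4) = 22 → (5,22,4)
replace slot 3: 2·(5+22) − 4 = 50 → (5,22,50)

5,22,50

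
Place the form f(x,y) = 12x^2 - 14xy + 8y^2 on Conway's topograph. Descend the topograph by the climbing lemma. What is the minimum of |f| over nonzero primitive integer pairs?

translate: b→10 (≡-14 mod 24), so (12,-14,8)→(12,10,6)
flip: (12,10,6)→(6,-10,12)
translate: b→2 (≡-10 mod 12), so (6,-10,12)→(6,2,8)
reduced (well bottom): (6,2,8) with a≤c, −a<b≤a
well minimum = a = 6

6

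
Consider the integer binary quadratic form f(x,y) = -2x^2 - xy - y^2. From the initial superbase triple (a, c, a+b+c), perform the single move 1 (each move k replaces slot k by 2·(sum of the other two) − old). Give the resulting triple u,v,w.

start (-2,-1,-4) = (f(1,0),f(0,1),f(1,1))
replace slot 1: 2·((-1)+(-4)) − (-2) = -8 → (-8,-1,-4)

-8,-1,-4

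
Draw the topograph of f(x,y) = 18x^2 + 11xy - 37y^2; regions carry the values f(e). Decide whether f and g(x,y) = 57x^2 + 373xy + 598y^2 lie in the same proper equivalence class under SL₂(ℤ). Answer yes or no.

D₁ = 2785, D₂ = 2785
river cycle of f (length 62): (18, 47, -8), (-8, 49, 12), (12, 47, -12), (-12, 49, 8), (8, 47, -18), (-18, 25, 30), (30, 35, -13), (-13, 43, 18), (18, 29, -27), (-27, 25, 20), … (52 more)
river cycle of g (length 62): (-8, 49, 12), (12, 47, -12), (-12, 49, 8), (8, 47, -18), (-18, 25, 30), (30, 35, -13), (-13, 43, 18), (18, 29, -27), (-27, 25, 20), (20, 15, -32), … (52 more)
cycles coincide ⇒ equivalent

yes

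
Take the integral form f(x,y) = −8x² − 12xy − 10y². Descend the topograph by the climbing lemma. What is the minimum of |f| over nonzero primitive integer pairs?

translate: b→-4 (≡12 mod 16), so (8,12,10)→(8,-4,6)
flip: (8,-4,6)→(6,4,8)
reduced (well bottom): (6,4,8) with a≤c, −a<b≤a
well minimum |f| = |-6| = 6 (negative-definite)

6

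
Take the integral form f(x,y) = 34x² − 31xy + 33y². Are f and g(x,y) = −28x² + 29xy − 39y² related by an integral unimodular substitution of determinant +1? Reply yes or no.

D₁ = -3527, D₂ = -3527
f: flip: (34,-31,33)→(33,31,34)
f: reduced (well bottom): (33,31,34) with a≤c, −a<b≤a
g is negative-definite; reduce −g:
−g: translate: b→27 (≡-29 mod 56), so (28,-29,39)→(28,27,38)
−g: reduced (well bottom): (28,27,38) with a≤c, −a<b≤a
flip sign back: reduced form of g is (-28,-27,-38)
reduced forms (33, 31, 34) vs (-28, -27, -38) ⇒ inequivalent

no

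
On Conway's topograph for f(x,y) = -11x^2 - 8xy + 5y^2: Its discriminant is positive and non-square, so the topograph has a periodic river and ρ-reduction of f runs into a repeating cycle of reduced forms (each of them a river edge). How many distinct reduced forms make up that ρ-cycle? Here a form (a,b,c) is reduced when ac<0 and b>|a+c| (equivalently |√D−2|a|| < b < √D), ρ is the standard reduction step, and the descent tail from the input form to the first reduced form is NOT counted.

D = 284, ⌊√D⌋ = 16
descent: ρ → (5,8,-11)  [lands on river]
river: ρ → (-11,14,2)
river: ρ → (2,14,-11)
river: ρ → (-11,8,5)
river: ρ → (5,12,-7)
river: ρ → (-7,16,1)
river: ρ → (1,16,-7)
river: ρ → (-7,12,5)
ρ-cycle length = 8 (tail of 1 descent step not counted)

8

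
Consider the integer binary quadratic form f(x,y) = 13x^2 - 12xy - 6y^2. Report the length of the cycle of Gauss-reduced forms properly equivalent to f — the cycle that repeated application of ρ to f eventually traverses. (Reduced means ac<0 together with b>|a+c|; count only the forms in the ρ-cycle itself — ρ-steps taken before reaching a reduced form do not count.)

D = 456, ⌊√D⌋ = 21
descent: ρ → (-6,12,13)  [lands on river]
river: ρ → (13,14,-5)
river: ρ → (-5,16,10)
river: ρ → (10,4,-11)
river: ρ → (-11,18,3)
river: ρ → (3,18,-11)
river: ρ → (-11,4,10)
river: ρ → (10,16,-5)
river: ρ → (-5,14,13)
river: ρ → (13,12,-6)
ρ-cycle length = 10 (tail of 1 descent step not counted)

10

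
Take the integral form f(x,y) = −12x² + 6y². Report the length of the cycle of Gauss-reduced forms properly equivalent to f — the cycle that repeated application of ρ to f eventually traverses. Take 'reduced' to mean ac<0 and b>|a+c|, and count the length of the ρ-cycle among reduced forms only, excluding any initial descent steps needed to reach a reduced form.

D = 288, ⌊√D⌋ = 16
descent: ρ → (6,12,-6)  [lands on river]
river: ρ → (-6,12,6)
ρ-cycle length = 2 (tail of 1 descent step not counted)

2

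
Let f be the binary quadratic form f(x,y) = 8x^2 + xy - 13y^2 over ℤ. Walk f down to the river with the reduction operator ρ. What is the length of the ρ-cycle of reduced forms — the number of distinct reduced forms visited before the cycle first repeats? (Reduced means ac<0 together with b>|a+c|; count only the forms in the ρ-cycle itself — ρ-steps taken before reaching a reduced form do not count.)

D = 417, ⌊√D⌋ = 20
descent: ρ → (-13,-1,8)
descent: ρ → (8,17,-4)  [lands on river]
river: ρ → (-4,15,12)
river: ρ → (12,9,-7)
river: ρ → (-7,19,2)
river: ρ → (2,17,-16)
river: ρ → (-16,15,3)
river: ρ → (3,15,-16)
river: ρ → (-16,17,2)
river: ρ → (2,19,-7)
river: ρ → (-7,9,12)
river: ρ → (12,15,-4)
river: ρ → (-4,17,8)
river: ρ → (8,15,-6)
river: ρ → (-6,9,14)
river: ρ → (14,19,-1)
river: ρ → (-1,19,14)
river: ρ → (14,9,-6)
river: ρ → (-6,15,8)
ρ-cycle length = 18 (tail of 2 descent steps not counted)

18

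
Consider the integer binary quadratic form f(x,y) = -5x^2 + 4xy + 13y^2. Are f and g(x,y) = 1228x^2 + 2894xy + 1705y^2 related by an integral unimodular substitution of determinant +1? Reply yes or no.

D₁ = 276, D₂ = 276
river cycle of f (length 8): (-5, 14, 4), (4, 10, -11), (-11, 12, 3), (3, 12, -11), (-11, 10, 4), (4, 14, -5), (-5, 16, 1), (1, 16, -5)
river cycle of g (length 8): (4, 10, -11), (-11, 12, 3), (3, 12, -11), (-11, 10, 4), (4, 14, -5), (-5, 16, 1), (1, 16, -5), (-5, 14, 4)
cycles coincide ⇒ equivalent

yes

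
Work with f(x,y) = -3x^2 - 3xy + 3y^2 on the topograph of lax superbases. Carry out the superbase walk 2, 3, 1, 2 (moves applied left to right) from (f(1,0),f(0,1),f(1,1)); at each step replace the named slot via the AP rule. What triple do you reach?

start (-3,3,-3) = (f(1,0),f(0,1),f(1,1))
replace slot 2: 2·((-3)+(-3)) − 3 = -15 → (-3,-15,-3)
replace slot 3: 2·((-3)+(-15)) − (-3) = -33 → (-3,-15,-33)
replace slot 1: 2·((-15)+(-33)) − (-3) = -93 → (-93,-15,-33)
replace slot 2: 2·((-93)+(-33)) − (-15) = -237 → (-93,-237,-33)

-93,-237,-33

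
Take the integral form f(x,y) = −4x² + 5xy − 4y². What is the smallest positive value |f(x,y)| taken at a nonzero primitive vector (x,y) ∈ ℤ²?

translate: b→3 (≡-5 mod 8), so (4,-5,4)→(4,3,3)
flip: (4,3,3)→(3,-3,4)
translate: b→3 (≡-3 mod 6), so (3,-3,4)→(3,3,4)
reduced (well bottom): (3,3,4) with a≤c, −a<b≤a
well minimum |f| = |-3| = 3 (negative-definite)

3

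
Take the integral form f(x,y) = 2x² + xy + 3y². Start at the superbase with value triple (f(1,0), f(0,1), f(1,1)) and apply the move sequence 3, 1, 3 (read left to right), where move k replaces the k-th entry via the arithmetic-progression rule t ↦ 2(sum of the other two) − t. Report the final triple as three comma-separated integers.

start (2,3,6) = (f(1,0),f(0,1),f(1,1))
replace slot 3: 2·(2+3) − 6 = 4 → (2,3,4)
replace slot 1: 2·(3+4) − 2 = 12 → (12,3,4)
replace slot 3: 2·(12+3) − 4 = 26 → (12,3,26)

12,3,26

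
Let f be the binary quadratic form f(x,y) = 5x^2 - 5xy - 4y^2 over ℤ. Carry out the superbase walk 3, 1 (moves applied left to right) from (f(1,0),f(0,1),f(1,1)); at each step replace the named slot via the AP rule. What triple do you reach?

start (5,-4,-4) = (f(1,0),f(0,1),f(1,1))
replace slot 3: 2·(5+(-4)) − (-4) = 6 → (5,-4,6)
replace slot 1: 2·((-4)+6) − 5 = -1 → (-1,-4,6)

-1,-4,6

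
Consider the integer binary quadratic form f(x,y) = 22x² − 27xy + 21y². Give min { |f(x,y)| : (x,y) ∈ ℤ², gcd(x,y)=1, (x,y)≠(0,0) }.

translate: b→17 (≡-27 mod 44), so (22,-27,21)→(22,17,16)
flip: (22,17,16)→(16,-17,22)
translate: b→15 (≡-17 mod 32), so (16,-17,22)→(16,15,21)
reduced (well bottom): (16,15,21) with a≤c, −a<b≤a
well minimum = a = 16

16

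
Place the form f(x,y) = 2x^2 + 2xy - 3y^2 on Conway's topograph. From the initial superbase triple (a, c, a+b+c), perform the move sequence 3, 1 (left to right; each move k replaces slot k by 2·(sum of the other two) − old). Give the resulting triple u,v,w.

start (2,-3,1) = (f(1,0),f(0,1),f(1,1))
replace slot 3: 2·(2+(-3)) − 1 = -3 → (2,-3,-3)
replace slot 1: 2·((-3)+(-3)) − 2 = -14 → (-14,-3,-3)

-14,-3,-3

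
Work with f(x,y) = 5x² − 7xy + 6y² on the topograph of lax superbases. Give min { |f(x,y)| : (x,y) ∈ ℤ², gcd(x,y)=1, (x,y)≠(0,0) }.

translate: b→3 (≡-7 mod 10), so (5,-7,6)→(5,3,4)
flip: (5,3,4)→(4,-3,5)
reduced (well bottom): (4,-3,5) with a≤c, −a<b≤a
well minimum = a = 4

4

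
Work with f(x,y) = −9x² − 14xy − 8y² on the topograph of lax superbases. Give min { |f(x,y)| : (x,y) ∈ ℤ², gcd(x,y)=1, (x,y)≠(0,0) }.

translate: b→-4 (≡14 mod 18), so (9,14,8)→(9,-4,3)
flip: (9,-4,3)→(3,4,9)
translate: b→-2 (≡4 mod 6), so (3,4,9)→(3,-2,8)
reduced (well bottom): (3,-2,8) with a≤c, −a<b≤a
well minimum |f| = |-3| = 3 (negative-definite)

3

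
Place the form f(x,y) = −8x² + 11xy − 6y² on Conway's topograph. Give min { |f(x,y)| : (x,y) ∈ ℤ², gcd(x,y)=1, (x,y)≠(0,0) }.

translate: b→5 (≡-11 mod 16), so (8,-11,6)→(8,5,3)
flip: (8,5,3)→(3,-5,8)
translate: b→1 (≡-5 mod 6), so (3,-5,8)→(3,1,6)
reduced (well bottom): (3,1,6) with a≤c, −a<b≤a
well minimum |f| = |-3| = 3 (negative-definite)

3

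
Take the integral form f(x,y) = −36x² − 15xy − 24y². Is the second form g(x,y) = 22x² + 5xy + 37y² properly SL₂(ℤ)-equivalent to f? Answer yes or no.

D₁ = -3231, D₂ = -3231
f is negative-definite; reduce −f:
−f: flip: (36,15,24)→(24,-15,36)
−f: reduced (well bottom): (24,-15,36) with a≤c, −a<b≤a
flip sign back: reduced form of f is (-24,15,-36)
g: reduced (well bottom): (22,5,37) with a≤c, −a<b≤a
reduced forms (-24, 15, -36) vs (22, 5, 37) ⇒ inequivalent

no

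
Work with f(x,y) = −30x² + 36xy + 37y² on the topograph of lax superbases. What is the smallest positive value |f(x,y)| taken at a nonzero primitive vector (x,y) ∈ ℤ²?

river: ρ → (37,38,-29)
river: ρ → (-29,20,46)
river: ρ → (46,72,-3)
river: ρ → (-3,72,46)
river: ρ → (46,20,-29)
river: ρ → (-29,38,37)
river: ρ → (37,36,-30)
river: ρ → (-30,24,43)
river: ρ → (43,62,-11)
river: ρ → (-11,70,19)
river: ρ → (19,44,-50)
river: ρ → (-50,56,13)
river: ρ → (13,74,-5)
river: ρ → (-5,66,69)
river: ρ → (69,72,-2)
river: ρ → (-2,72,69)
river: ρ → (69,66,-5)
river: ρ → (-5,74,13)
river: ρ → (13,56,-50)
river: ρ → (-50,44,19)
river: ρ → (19,70,-11)
river: ρ → (-11,62,43)
river: ρ → (43,24,-30)
river: ρ → (-30,36,37)
closes: descent 0, river 24
min |a| on river = 2

2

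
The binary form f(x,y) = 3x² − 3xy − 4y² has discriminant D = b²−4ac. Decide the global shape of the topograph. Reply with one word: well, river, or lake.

D = b²−4ac = (-3)² − 4·3·(-4) = 57
D > 0 non-square ⇒ indefinite ⇒ periodic river

river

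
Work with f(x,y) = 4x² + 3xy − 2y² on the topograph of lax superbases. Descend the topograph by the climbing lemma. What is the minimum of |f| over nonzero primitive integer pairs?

river: ρ → (-2,5,2)
river: ρ → (2,3,-4)
river: ρ → (-4,5,1)
river: ρ → (1,5,-4)
river: ρ → (-4,3,2)
river: ρ → (2,5,-2)
river: ρ → (-2,3,4)
river: ρ → (4,5,-1)
river: ρ → (-1,5,4)
river: ρ → (4,3,-2)
closes: descent 0, river 10
min |a| on river = 1

1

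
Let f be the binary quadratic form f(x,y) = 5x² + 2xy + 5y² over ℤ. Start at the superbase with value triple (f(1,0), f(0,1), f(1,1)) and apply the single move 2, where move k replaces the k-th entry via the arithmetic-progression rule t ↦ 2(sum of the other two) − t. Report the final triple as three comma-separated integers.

start (5,5,12) = (f(1,0),f(0,1),f(1,1))
replace slot 2: 2·(5+12) − 5 = 29 → (5,29,12)

5,29,12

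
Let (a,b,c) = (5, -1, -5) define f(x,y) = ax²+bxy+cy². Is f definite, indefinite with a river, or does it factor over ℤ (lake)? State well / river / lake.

D = b²−4ac = (-1)² − 4·5·(-5) = 101
D > 0 non-square ⇒ indefinite ⇒ periodic river

river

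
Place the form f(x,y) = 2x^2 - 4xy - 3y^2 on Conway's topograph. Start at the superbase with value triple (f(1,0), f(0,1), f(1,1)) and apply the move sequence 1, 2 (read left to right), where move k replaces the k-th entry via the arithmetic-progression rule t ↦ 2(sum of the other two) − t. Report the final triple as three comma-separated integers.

start (2,-3,-5) = (f(1,0),f(0,1),f(1,1))
replace slot 1: 2·((-3)+(-5)) − 2 = -18 → (-18,-3,-5)
replace slot 2: 2·((-18)+(-5)) − (-3) = -43 → (-18,-43,-5)

-18,-43,-5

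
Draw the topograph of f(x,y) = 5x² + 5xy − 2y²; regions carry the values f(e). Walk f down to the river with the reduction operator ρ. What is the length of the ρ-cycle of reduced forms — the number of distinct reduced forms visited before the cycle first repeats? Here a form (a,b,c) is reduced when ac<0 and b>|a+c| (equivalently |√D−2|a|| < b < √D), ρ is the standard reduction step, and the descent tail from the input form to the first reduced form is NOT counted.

D = 65, ⌊√D⌋ = 8
river: ρ → (-2,7,2)
river: ρ → (2,5,-5)
river: ρ → (-5,5,2)
river: ρ → (2,7,-2)
river: ρ → (-2,5,5)
river: ρ → (5,5,-2)
ρ-cycle length = 6 (tail of 0 descent steps not counted)

6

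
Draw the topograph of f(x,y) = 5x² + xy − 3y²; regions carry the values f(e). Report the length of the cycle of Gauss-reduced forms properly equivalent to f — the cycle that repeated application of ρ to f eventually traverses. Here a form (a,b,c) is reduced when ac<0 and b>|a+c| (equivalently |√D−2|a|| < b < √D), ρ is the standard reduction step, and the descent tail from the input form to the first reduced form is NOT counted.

D = 61, ⌊√D⌋ = 7
descent: ρ → (-3,5,3)  [lands on river]
river: ρ → (3,7,-1)
river: ρ → (-1,7,3)
river: ρ → (3,5,-3)
river: ρ → (-3,7,1)
river: ρ → (1,7,-3)
ρ-cycle length = 6 (tail of 1 descent step not counted)

6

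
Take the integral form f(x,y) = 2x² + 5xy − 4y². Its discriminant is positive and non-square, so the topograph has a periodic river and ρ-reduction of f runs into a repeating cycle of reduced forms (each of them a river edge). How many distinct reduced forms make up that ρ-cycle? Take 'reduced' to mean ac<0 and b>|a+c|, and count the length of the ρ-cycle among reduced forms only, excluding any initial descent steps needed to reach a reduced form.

D = 57, ⌊√D⌋ = 7
river: ρ → (-4,3,3)
river: ρ → (3,3,-4)
river: ρ → (-4,5,2)
river: ρ → (2,7,-1)
river: ρ → (-1,7,2)
river: ρ → (2,5,-4)
ρ-cycle length = 6 (tail of 0 descent steps not counted)

6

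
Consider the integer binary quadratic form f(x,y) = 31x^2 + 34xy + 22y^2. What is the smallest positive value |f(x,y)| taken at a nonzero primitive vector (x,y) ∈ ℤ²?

translate: b→-28 (≡34 mod 62), so (31,34,22)→(31,-28,19)
flip: (31,-28,19)→(19,28,31)
translate: b→-10 (≡28 mod 38), so (19,28,31)→(19,-10,22)
reduced (well bottom): (19,-10,22) with a≤c, −a<b≤a
well minimum = a = 19

19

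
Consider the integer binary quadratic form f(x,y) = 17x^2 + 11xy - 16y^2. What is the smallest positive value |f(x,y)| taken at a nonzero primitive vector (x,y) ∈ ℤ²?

river: ρ → (-16,21,12)
river: ρ → (12,27,-10)
river: ρ → (-10,33,3)
river: ρ → (3,33,-10)
river: ρ → (-10,27,12)
river: ρ → (12,21,-16)
river: ρ → (-16,11,17)
river: ρ → (17,23,-10)
river: ρ → (-10,17,23)
river: ρ → (23,29,-4)
river: ρ → (-4,27,30)
river: ρ → (30,33,-1)
river: ρ → (-1,33,30)
river: ρ → (30,27,-4)
river: ρ → (-4,29,23)
river: ρ → (23,17,-10)
river: ρ → (-10,23,17)
river: ρ → (17,11,-16)
closes: descent 0, river 18
min |a| on river = 1

1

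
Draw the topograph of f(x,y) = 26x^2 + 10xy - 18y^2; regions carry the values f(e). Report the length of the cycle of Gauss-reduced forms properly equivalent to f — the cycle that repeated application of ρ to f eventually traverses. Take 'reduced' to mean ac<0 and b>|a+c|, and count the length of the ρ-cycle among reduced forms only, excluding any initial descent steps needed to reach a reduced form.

D = 1972, ⌊√D⌋ = 44
river: ρ → (-18,26,18)
river: ρ → (18,10,-26)
river: ρ → (-26,42,2)
river: ρ → (2,42,-26)
river: ρ → (-26,10,18)
river: ρ → (18,26,-18)
river: ρ → (-18,10,26)
river: ρ → (26,42,-2)
river: ρ → (-2,42,26)
river: ρ → (26,10,-18)
ρ-cycle length = 10 (tail of 0 descent steps not counted)

10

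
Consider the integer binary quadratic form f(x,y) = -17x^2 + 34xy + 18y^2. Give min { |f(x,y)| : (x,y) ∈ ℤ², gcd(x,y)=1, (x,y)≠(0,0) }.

river: ρ → (18,38,-13)
river: ρ → (-13,40,15)
river: ρ → (15,20,-33)
river: ρ → (-33,46,2)
river: ρ → (2,46,-33)
river: ρ → (-33,20,15)
river: ρ → (15,40,-13)
river: ρ → (-13,38,18)
river: ρ → (18,34,-17)
river: ρ → (-17,34,18)
closes: descent 0, river 10
min |a| on river = 2

2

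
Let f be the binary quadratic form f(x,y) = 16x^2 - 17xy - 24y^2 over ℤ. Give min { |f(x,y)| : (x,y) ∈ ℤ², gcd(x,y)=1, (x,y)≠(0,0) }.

descent: ρ → (-24,17,16)  [lands on river]
river: ρ → (16,15,-25)
river: ρ → (-25,35,6)
river: ρ → (6,37,-19)
river: ρ → (-19,39,4)
river: ρ → (4,41,-9)
river: ρ → (-9,31,24)
river: ρ → (24,17,-16)
river: ρ → (-16,15,25)
river: ρ → (25,35,-6)
river: ρ → (-6,37,19)
river: ρ → (19,39,-4)
river: ρ → (-4,41,9)
river: ρ → (9,31,-24)
closes: descent 1, river 14
min |a| on river = 4

4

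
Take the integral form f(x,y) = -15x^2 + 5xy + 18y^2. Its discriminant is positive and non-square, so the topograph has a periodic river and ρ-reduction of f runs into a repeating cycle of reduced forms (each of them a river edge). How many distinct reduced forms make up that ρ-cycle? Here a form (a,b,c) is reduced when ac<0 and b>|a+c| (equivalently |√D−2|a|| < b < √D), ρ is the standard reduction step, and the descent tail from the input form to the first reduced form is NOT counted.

D = 1105, ⌊√D⌋ = 33
river: ρ → (18,31,-2)
river: ρ → (-2,33,2)
river: ρ → (2,31,-18)
river: ρ → (-18,5,15)
river: ρ → (15,25,-8)
river: ρ → (-8,23,18)
river: ρ → (18,13,-13)
river: ρ → (-13,13,18)
river: ρ → (18,23,-8)
river: ρ → (-8,25,15)
river: ρ → (15,5,-18)
river: ρ → (-18,31,2)
river: ρ → (2,33,-2)
river: ρ → (-2,31,18)
river: ρ → (18,5,-15)
river: ρ → (-15,25,8)
river: ρ → (8,23,-18)
river: ρ → (-18,13,13)
river: ρ → (13,13,-18)
river: ρ → (-18,23,8)
river: ρ → (8,25,-15)
river: ρ → (-15,5,18)
ρ-cycle length = 22 (tail of 0 descent steps not counted)

22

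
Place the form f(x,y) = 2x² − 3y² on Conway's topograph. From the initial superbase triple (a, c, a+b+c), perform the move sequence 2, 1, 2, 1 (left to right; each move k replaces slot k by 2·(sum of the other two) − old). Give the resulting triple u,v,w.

start (2,-3,-1) = (f(1,0),f(0,1),f(1,1))
replace slot 2: 2·(2+(-1)) − (-3) = 5 → (2,5,-1)
replace slot 1: 2·(5+(-1)) − 2 = 6 → (6,5,-1)
replace slot 2: 2·(6+(-1)) − 5 = 5 → (6,5,-1)
replace slot 1: 2·(5+(-1)) − 6 = 2 → (2,5,-1)

2,5,-1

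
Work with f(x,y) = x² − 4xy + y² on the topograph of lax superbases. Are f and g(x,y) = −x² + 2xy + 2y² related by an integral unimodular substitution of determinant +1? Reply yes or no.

D₁ = 12, D₂ = 12
river cycle of f (length 2): (1, 2, -2), (-2, 2, 1)
river cycle of g (length 2): (2, 2, -1), (-1, 2, 2)
cycles differ ⇒ inequivalent

no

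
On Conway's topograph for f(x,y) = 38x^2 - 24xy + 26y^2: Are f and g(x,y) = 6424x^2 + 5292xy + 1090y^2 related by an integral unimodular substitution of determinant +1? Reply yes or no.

D₁ = -3376, D₂ = -3376
f: flip: (38,-24,26)→(26,24,38)
f: reduced (well bottom): (26,24,38) with a≤c, −a<b≤a
g: flip: (6424,5292,1090)→(1090,-5292,6424)
g: translate: b→-932 (≡-5292 mod 2180), so (1090,-5292,6424)→(1090,-932,200)
g: flip: (1090,-932,200)→(200,932,1090)
g: translate: b→132 (≡932 mod 400), so (200,932,1090)→(200,132,26)
g: flip: (200,132,26)→(26,-132,200)
g: translate: b→24 (≡-132 mod 52), so (26,-132,200)→(26,24,38)
g: reduced (well bottom): (26,24,38) with a≤c, −a<b≤a
reduced forms (26, 24, 38) vs (26, 24, 38) ⇒ equivalent

yes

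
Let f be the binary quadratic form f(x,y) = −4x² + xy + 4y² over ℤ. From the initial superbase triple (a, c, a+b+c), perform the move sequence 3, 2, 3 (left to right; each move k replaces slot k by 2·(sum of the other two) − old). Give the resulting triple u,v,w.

start (-4,4,1) = (f(1,0),f(0,1),f(1,1))
replace slot 3: 2·((-4)+4) − 1 = -1 → (-4,4,-1)
replace slot 2: 2·((-4)+(-1)) − 4 = -14 → (-4,-14,-1)
replace slot 3: 2·((-4)+(-14)) − (-1) = -35 → (-4,-14,-35)

-4,-14,-35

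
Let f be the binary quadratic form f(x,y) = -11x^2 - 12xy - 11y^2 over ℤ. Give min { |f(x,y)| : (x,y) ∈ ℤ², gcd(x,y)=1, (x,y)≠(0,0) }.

translate: b→-10 (≡12 mod 22), so (11,12,11)→(11,-10,10)
flip: (11,-10,10)→(10,10,11)
reduced (well bottom): (10,10,11) with a≤c, −a<b≤a
well minimum |f| = |-10| = 10 (negative-definite)

10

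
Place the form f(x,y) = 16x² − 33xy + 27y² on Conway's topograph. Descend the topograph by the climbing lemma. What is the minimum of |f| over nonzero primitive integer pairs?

translate: b→-1 (≡-33 mod 32), so (16,-33,27)→(16,-1,10)
flip: (16,-1,10)→(10,1,16)
reduced (well bottom): (10,1,16) with a≤c, −a<b≤a
well minimum = a = 10

10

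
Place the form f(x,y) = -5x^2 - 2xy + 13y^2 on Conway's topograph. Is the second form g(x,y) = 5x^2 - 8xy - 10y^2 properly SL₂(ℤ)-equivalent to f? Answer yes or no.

D₁ = 264, D₂ = 264
river cycle of f (length 6): (-5, 8, 10), (10, 12, -3), (-3, 12, 10), (10, 8, -5), (-5, 12, 6), (6, 12, -5)
river cycle of g (length 6): (-10, 8, 5), (5, 12, -6), (-6, 12, 5), (5, 8, -10), (-10, 12, 3), (3, 12, -10)
cycles differ ⇒ inequivalent

no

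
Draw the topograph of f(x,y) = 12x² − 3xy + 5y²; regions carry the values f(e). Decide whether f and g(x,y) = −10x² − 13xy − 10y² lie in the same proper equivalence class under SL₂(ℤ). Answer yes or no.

D₁ = -231, D₂ = -231
f: flip: (12,-3,5)→(5,3,12)
f: reduced (well bottom): (5,3,12) with a≤c, −a<b≤a
g is negative-definite; reduce −g:
−g: translate: b→-7 (≡13 mod 20), so (10,13,10)→(10,-7,7)
−g: flip: (10,-7,7)→(7,7,10)
−g: reduced (well bottom): (7,7,10) with a≤c, −a<b≤a
flip sign back: reduced form of g is (-7,-7,-10)
reduced forms (5, 3, 12) vs (-7, -7, -10) ⇒ inequivalent

no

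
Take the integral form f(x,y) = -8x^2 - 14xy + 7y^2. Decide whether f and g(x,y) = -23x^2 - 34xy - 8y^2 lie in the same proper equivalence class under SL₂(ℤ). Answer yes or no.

D₁ = 420, D₂ = 420
river cycle of f (length 4): (7, 14, -8), (-8, 18, 3), (3, 18, -8), (-8, 14, 7)
river cycle of g (length 4): (-8, 18, 3), (3, 18, -8), (-8, 14, 7), (7, 14, -8)
cycles coincide ⇒ equivalent

yes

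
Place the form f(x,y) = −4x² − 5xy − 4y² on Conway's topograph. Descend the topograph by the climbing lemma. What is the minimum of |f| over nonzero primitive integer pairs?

translate: b→-3 (≡5 mod 8), so (4,5,4)→(4,-3,3)
flip: (4,-3,3)→(3,3,4)
reduced (well bottom): (3,3,4) with a≤c, −a<b≤a
well minimum |f| = |-3| = 3 (negative-definite)

3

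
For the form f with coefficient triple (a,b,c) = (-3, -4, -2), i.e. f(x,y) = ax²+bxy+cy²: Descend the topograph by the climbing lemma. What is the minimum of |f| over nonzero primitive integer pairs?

translate: b→-2 (≡4 mod 6), so (3,4,2)→(3,-2,1)
flip: (3,-2,1)→(1,2,3)
translate: b→0 (≡2 mod 2), so (1,2,3)→(1,0,2)
reduced (well bottom): (1,0,2) with a≤c, −a<b≤a
well minimum |f| = |-1| = 1 (negative-definite)

1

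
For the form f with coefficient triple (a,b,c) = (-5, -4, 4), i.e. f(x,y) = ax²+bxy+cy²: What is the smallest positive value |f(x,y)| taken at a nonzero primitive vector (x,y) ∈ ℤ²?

descent: ρ → (4,4,-5)  [lands on river]
river: ρ → (-5,6,3)
river: ρ → (3,6,-5)
river: ρ → (-5,4,4)
closes: descent 1, river 4
min |a| on river = 3

3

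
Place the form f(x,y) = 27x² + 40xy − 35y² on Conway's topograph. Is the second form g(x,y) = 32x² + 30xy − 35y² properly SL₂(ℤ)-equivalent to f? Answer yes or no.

D₁ = 5380, D₂ = 5380
river cycle of f (length 10): (-35, 30, 32), (32, 34, -33), (-33, 32, 33), (33, 34, -32), (-32, 30, 35), (35, 40, -27), (-27, 68, 7), (7, 72, -7), (-7, 68, 27), (27, 40, -35)
river cycle of g (length 10): (-35, 40, 27), (27, 68, -7), (-7, 72, 7), (7, 68, -27), (-27, 40, 35), (35, 30, -32), (-32, 34, 33), (33, 32, -33), (-33, 34, 32), (32, 30, -35)
cycles differ ⇒ inequivalent

no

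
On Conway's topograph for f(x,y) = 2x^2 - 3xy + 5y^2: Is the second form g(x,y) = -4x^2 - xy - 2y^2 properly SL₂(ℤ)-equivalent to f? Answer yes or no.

D₁ = -31, D₂ = -31
f: translate: b→1 (≡-3 mod 4), so (2,-3,5)→(2,1,4)
f: reduced (well bottom): (2,1,4) with a≤c, −a<b≤a
g is negative-definite; reduce −g:
−g: flip: (4,1,2)→(2,-1,4)
−g: reduced (well bottom): (2,-1,4) with a≤c, −a<b≤a
flip sign back: reduced form of g is (-2,1,-4)
reduced forms (2, 1, 4) vs (-2, 1, -4) ⇒ inequivalent

no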